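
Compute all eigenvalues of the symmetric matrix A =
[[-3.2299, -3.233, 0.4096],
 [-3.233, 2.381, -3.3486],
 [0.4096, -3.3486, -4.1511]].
sigma(A) ≈ {-6, -4, 5}

A is real symmetric, so its spectrum consists of real eigenvalues. Expanding the characteristic polynomial of the displayed matrix gives
  det(λ I - A) = p(λ) = λ^3 + (5)λ^2 + (-26)λ + (-119.9986).
Solving p(λ) = 0 yields eigenvalues ≈ -6, -4, 5. (A is shown rounded to 4 decimals, so these recover the underlying integer eigenvalues to within that precision.)
Verification: the trace of A = -5 equals the sum of eigenvalues -5, and det(A) ≈ 119.9986 matches the eigenvalue product 120.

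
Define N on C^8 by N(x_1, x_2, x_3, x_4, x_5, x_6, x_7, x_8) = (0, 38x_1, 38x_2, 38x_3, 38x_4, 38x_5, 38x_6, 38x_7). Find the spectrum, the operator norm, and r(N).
sigma(N) = {0}; ||N|| = 38; r(N) = 0. (N is nilpotent with N^8 = 0.)

On C^8, N is a strictly lower-triangular matrix with 38 on the subdiagonal and zeros elsewhere, so its characteristic polynomial is lambda^8 and every eigenvalue is 0: sigma(N) = {0}. For the operator norm, N e_i = 38e_{i+1} for i = 1, ..., 7 and N e_8 = 0, so the singular values of N are 38 (with multiplicity 7) and 0; hence ||N|| = 38. The spectral radius r(N) = max|lambda| = 0. Note ||N|| > r(N) — characteristic of non-normal nilpotent operators. Indeed N^8 = 0.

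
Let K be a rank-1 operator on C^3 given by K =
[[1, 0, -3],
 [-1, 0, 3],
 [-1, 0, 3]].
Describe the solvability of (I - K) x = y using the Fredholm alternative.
(I - K) is invertible (det(I - K) = -3 ≠ 0), so for every y in C^3 the equation (I - K) x = y has a unique solution.

K has rank 1, so it is an outer product K = u v^T: every row of K is a multiple of one row vector. Reading off the entries, u = (-1, 1, 1) and v = (-1, 0, 3) (row i of K equals u_i·v^T). A rank-one matrix u v^T satisfies K u = u (v·u) and kills the (2)-dimensional subspace v^⊥, so its characteristic polynomial is lambda^2 (lambda - v·u) with v·u = tr K = 4. Hence the eigenvalues of I - K are 1 (multiplicity 2) and 1 - (4) = -3, so det(I - K) = -3. (Direct check: I - K =
[[0, 0, 3],
 [1, 1, -3],
 [1, 0, -2]]
has determinant -3.) The finite-dimensional Fredholm alternative says: either (I - K) is invertible, or ker(I - K) ≠ {0} and then range(I - K) = ker((I - K)^*)^⊥, with dim ker(I - K) = dim ker((I - K)^*). Since det(I - K) ≠ 0, 1 is not an eigenvalue of K and ker(I - K) = {0}, so we are in the first case: for every y there is a unique x = (I - K)^(-1) y. Explicitly, by the Sherman–Morrison formula, (I - u v^T)^(-1) = I + u v^T/(1 - v·u), i.e. (I - K)^(-1) = I + K/(-3).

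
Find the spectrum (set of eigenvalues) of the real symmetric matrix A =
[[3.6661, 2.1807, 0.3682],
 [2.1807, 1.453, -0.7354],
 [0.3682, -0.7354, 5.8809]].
sigma(A) ≈ {0, 5, 6}

A is real symmetric, so its spectrum consists of real eigenvalues. Expanding the characteristic polynomial of the displayed matrix gives
  det(λ I - A) = p(λ) = λ^3 + (-11)λ^2 + (30)λ + (0).
Solving p(λ) = 0 yields eigenvalues ≈ 0, 5, 6. (A is shown rounded to 4 decimals, so these recover the underlying integer eigenvalues to within that precision.)
Verification: the trace of A = 11 equals the sum of eigenvalues 11, and det(A) ≈ -0.0003 matches the eigenvalue product 0.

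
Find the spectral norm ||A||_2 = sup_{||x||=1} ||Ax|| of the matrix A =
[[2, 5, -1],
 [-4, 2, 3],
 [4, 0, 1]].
||A||_2 ≈ 6.3036 (= sqrt(largest eigenvalue of A^T A))

||A||_2 = sigma_max(A) = sqrt(lambda_max(A^T A)). Form the symmetric matrix M = A^T A =
[[36, 2, -10],
 [2, 29, 1],
 [-10, 1, 11]].
Its characteristic polynomial (trace, sum of principal 2x2 minors, determinant of M give the coefficients) is
  p(λ) = det(λ I - M) = λ^3 - 76λ^2 + 1654λ - 8464.
No integer candidate from the rational root theorem (±divisors of 8464) is a root, so the roots are irrational. The cubic discriminant is Δ = 57021920 > 0, so there are three distinct real roots. p(7) = -267 and p(8) = 416 have opposite signs, so a root lies in (7, 8); Newton's method refines it to λ ≈ 7.3726. p(28) = 216 and p(29) = -25 have opposite signs, so a root lies in (28, 29); Newton's method refines it to λ ≈ 28.8923. p(39) = -235 and p(40) = 96 have opposite signs, so a root lies in (39, 40); Newton's method refines it to λ ≈ 39.7351. Check (Vieta): the three roots sum to 76, matching tr M = 76.
So the eigenvalues of A^T A are ≈ 7.3726, 28.8923, 39.7351 (all ≥ 0, as they must be for A^T A). The largest is λ_max ≈ 39.7351, hence ||A||_2 = sqrt(λ_max) ≈ 6.3036.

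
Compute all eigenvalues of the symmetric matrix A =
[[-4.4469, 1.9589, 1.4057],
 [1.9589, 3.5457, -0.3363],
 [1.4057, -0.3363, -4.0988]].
sigma(A) ≈ {-6, -3, 4}

A is real symmetric, so its spectrum consists of real eigenvalues. Expanding the characteristic polynomial of the displayed matrix gives
  det(λ I - A) = p(λ) = λ^3 + (5)λ^2 + (-18)λ + (-72).
Solving p(λ) = 0 yields eigenvalues ≈ -6, -3, 4. (A is shown rounded to 4 decimals, so these recover the underlying integer eigenvalues to within that precision.)
Verification: the trace of A = -5 equals the sum of eigenvalues -5, and det(A) ≈ 72.0002 matches the eigenvalue product 72.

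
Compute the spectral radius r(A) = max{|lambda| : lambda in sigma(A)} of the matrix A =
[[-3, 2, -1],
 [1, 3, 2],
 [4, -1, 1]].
r(A) ≈ 3.4537

The eigenvalues of A are the roots of its characteristic polynomial. With M = A (coefficients from the trace, the sum of principal 2x2 minors, and det A):
  p(λ) = det(λ I - M) = λ^3 - λ^2 - 5λ - 12.
No integer candidate from the rational root theorem (±divisors of 12) is a root, so the roots are irrational. The cubic discriminant is Δ = -4491 < 0, so there is one real root and a complex-conjugate pair. p(3) = -9 and p(4) = 16 have opposite signs, so a root lies in (3, 4); Newton's method refines it to λ ≈ 3.4537. Dividing out (λ - (3.4537)) leaves approximately λ^2 + 2.4537λ + 3.4745. For λ^2 + 2.4537λ + 3.4745 the discriminant is -7.8772. It is negative, so the remaining roots are the complex-conjugate pair λ ≈ -1.2269 ± 1.4033i. Their product equals the constant term, so |λ|^2 ≈ 3.4745 and |λ| ≈ 1.864.
Thus the eigenvalues (to 4 decimals) are 3.4537 (modulus 3.4537); -1.2269 ± 1.4033i (modulus 1.864). The spectral radius is the largest modulus: r(A) ≈ 3.4537. (Cross-check: r(A) ≤ ||A||_2 ≈ 5.5931; equality holds whenever A is normal, though it can also hold for some non-normal A.)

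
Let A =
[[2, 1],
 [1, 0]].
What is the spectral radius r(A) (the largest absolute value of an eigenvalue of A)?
r(A) = (2 + sqrt(8))/2 ≈ 2.4142

The eigenvalues of A are the roots of its characteristic polynomial. With M = A (coefficients from the trace and determinant):
  p(λ) = det(λ I - M) = λ^2 - 2λ - 1.
For λ^2 - 2λ - 1 the discriminant is 8. It is nonnegative but not a perfect square, so the roots are real and irrational: λ = (2 ± sqrt(8))/2 ≈ 2.4142, -0.4142.
Thus the eigenvalues (to 4 decimals) are 2.4142 (modulus 2.4142); -0.4142 (modulus 0.4142). The spectral radius is the largest modulus: r(A) = (2 + sqrt(8))/2 ≈ 2.4142. (Cross-check: r(A) ≤ ||A||_2 ≈ 2.4142; equality holds whenever A is normal, though it can also hold for some non-normal A.)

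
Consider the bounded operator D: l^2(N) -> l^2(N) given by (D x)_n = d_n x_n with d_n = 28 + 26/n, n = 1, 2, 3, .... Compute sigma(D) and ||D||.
sigma(D) = {28 + 26/n : n ≥ 1} ∪ {28}; ||D|| = 54

A bounded diagonal operator on l^2 with diagonal entries d_n has spectrum equal to the closure of {d_n : n ≥ 1}: every d_n is an eigenvalue (with eigenvector e_n), so {d_n} ⊂ sigma(D); the spectrum is closed, so its closure is too; and for lambda not in the closure, (D - lambda I) has bounded inverse (the diagonal entries 1/(d_n - lambda) are bounded). For our sequence d_n = 28 + 26/n, n = 1, 2, 3, ...:
  - {d_n} = {28 + 26/n : n ≥ 1}; the only limit point is 28
  - closure = {28 + 26/n : n ≥ 1} ∪ {28}
For the norm: a diagonal operator has ||D|| = sup_n |d_n|. Here d_n = 28 + 26/n is positive and decreasing, so sup_n |d_n| = d_1 = 28 + 26 = 54. So ||D|| = 54.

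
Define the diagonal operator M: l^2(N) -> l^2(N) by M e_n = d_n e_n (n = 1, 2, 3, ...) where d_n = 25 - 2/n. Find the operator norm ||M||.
||M|| = 25

For a diagonal operator on l^2 with entries d_n, ||M|| = sup_n |d_n|. Here d_1 = 23, d_2 = 24, ..., and d_n = 25 - 2/n increases monotonically toward 25. All terms lie in [23, 25), so |d_n| = d_n and the supremum is the limit 25, which is not attained by any individual d_n. Hence ||M|| = 25.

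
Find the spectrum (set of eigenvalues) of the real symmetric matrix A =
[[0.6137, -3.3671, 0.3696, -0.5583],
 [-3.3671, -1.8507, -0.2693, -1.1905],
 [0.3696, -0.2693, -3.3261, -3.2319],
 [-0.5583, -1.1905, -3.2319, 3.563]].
sigma(A) ≈ {-5, -4, 3, 5}

A is real symmetric, so its spectrum consists of real eigenvalues. Expanding the characteristic polynomial of the displayed matrix gives
  det(λ I - A) = p(λ) = λ^4 + (1)λ^3 + (-37)λ^2 + (-25.0022)λ + (300.0066).
Solving p(λ) = 0 yields eigenvalues ≈ -5, -4, 3, 5. (A is shown rounded to 4 decimals, so these recover the underlying integer eigenvalues to within that precision.)
Verification: the trace of A = -1 equals the sum of eigenvalues -1, and det(A) ≈ 300.0066 matches the eigenvalue product 300.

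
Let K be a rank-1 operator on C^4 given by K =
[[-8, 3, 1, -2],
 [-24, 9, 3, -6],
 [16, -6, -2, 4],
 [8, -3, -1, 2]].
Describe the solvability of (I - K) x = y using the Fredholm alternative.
(I - K) is singular (det(I - K) = 0, i.e. 1 ∈ sigma(K)). (I - K) x = y is solvable iff y ⊥ ker((I - K)^*) = span{(-8, 3, 1, -2)}, i.e. iff -8y_1 + 3y_2 + y_3 - 2y_4 = 0. When solvable, the solutions are x = y + c·(1, 3, -2, -1), c arbitrary (ker(I - K) = span{(1, 3, -2, -1)}, dimension 1).

K has rank 1, so it is an outer product K = u v^T: every row of K is a multiple of one row vector. Reading off the entries, u = (1, 3, -2, -1) and v = (-8, 3, 1, -2) (row i of K equals u_i·v^T). A rank-one matrix u v^T satisfies K u = u (v·u) and kills the (3)-dimensional subspace v^⊥, so its characteristic polynomial is lambda^3 (lambda - v·u) with v·u = tr K = 1. Hence the eigenvalues of I - K are 1 (multiplicity 3) and 1 - (1) = 0, so det(I - K) = 0. (Direct check: I - K =
[[9, -3, -1, 2],
 [24, -8, -3, 6],
 [-16, 6, 3, -4],
 [-8, 3, 1, -1]]
has determinant 0.) So 1 is an eigenvalue of K and (I - K) is not invertible. The finite-dimensional Fredholm alternative says: either (I - K) is invertible, or ker(I - K) ≠ {0} and then range(I - K) = ker((I - K)^*)^⊥, with dim ker(I - K) = dim ker((I - K)^*). We are in the second case, so we need both kernels. Kernel of I - K: (I - K) u = u - u (v·u) = u - u = 0, so ker(I - K) = span{u} = span{(1, 3, -2, -1)} (it is exactly 1-dimensional because rank(I - K) = 3). Kernel of the adjoint: K is real, so (I - K)^* = I - K^T = I - v u^T, and (I - v u^T) v = v - v (u·v) = 0; hence ker((I - K)^*) = span{v} = span{(-8, 3, 1, -2)}. Therefore (I - K) x = y is solvable iff <y, v> = 0, i.e. iff -8y_1 + 3y_2 + y_3 - 2y_4 = 0. When this holds, K y = u (v·y) = 0, so (I - K) y = y and x = y is a particular solution; the full solution set is the line x = y + c·u = y + c·(1, 3, -2, -1), c ∈ C.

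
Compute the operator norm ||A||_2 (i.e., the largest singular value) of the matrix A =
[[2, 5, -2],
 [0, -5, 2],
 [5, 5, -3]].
||A||_2 ≈ 10.5257 (= sqrt(largest eigenvalue of A^T A))

||A||_2 = sigma_max(A) = sqrt(lambda_max(A^T A)). Form the symmetric matrix M = A^T A =
[[29, 35, -19],
 [35, 75, -35],
 [-19, -35, 17]].
Its characteristic polynomial (trace, sum of principal 2x2 minors, determinant of M give the coefficients) is
  p(λ) = det(λ I - M) = λ^3 - 121λ^2 + 1132λ - 100.
No integer candidate from the rational root theorem (±divisors of 100) is a root, so the roots are irrational. The cubic discriminant is Δ = 12496696112 > 0, so there are three distinct real roots. p(0) = -100 and p(1) = 912 have opposite signs, so a root lies in (0, 1); Newton's method refines it to λ ≈ 0.0892. p(10) = 120 and p(11) = -958 have opposite signs, so a root lies in (10, 11); Newton's method refines it to λ ≈ 10.1201. p(110) = -8680 and p(111) = 2342 have opposite signs, so a root lies in (110, 111); Newton's method refines it to λ ≈ 110.7907. Check (Vieta): the three roots sum to 121, matching tr M = 121.
So the eigenvalues of A^T A are ≈ 0.0892, 10.1201, 110.7907 (all ≥ 0, as they must be for A^T A). The largest is λ_max ≈ 110.7907, hence ||A||_2 = sqrt(λ_max) ≈ 10.5257.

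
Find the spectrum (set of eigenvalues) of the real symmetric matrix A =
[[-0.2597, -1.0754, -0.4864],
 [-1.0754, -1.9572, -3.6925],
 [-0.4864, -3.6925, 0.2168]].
sigma(A) ≈ {-5, 0, 3}

A is real symmetric, so its spectrum consists of real eigenvalues. Expanding the characteristic polynomial of the displayed matrix gives
  det(λ I - A) = p(λ) = λ^3 + (2)λ^2 + (-15)λ + (0).
Solving p(λ) = 0 yields eigenvalues ≈ -5, 0, 3. (A is shown rounded to 4 decimals, so these recover the underlying integer eigenvalues to within that precision.)
Verification: the trace of A = -2 equals the sum of eigenvalues -2, and det(A) ≈ 0.0005 matches the eigenvalue product 0.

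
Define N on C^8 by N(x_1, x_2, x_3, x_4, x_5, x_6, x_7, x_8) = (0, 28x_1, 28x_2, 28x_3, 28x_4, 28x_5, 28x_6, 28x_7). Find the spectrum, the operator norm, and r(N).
sigma(N) = {0}; ||N|| = 28; r(N) = 0. (N is nilpotent with N^8 = 0.)

On C^8, N is a strictly lower-triangular matrix with 28 on the subdiagonal and zeros elsewhere, so its characteristic polynomial is lambda^8 and every eigenvalue is 0: sigma(N) = {0}. For the operator norm, N e_i = 28e_{i+1} for i = 1, ..., 7 and N e_8 = 0, so the singular values of N are 28 (with multiplicity 7) and 0; hence ||N|| = 28. The spectral radius r(N) = max|lambda| = 0. Note ||N|| > r(N) — characteristic of non-normal nilpotent operators. Indeed N^8 = 0.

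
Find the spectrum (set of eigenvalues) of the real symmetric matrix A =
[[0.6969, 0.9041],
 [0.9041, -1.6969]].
sigma(A) ≈ {-2, 1}

A is real symmetric, so its spectrum consists of real eigenvalues. Expanding the characteristic polynomial of the displayed matrix gives
  det(λ I - A) = p(λ) = λ^2 + (1)λ + (-2).
Solving p(λ) = 0 yields eigenvalues ≈ -2, 1. (A is shown rounded to 4 decimals, so these recover the underlying integer eigenvalues to within that precision.)
Verification: the trace of A = -1 equals the sum of eigenvalues -1, and det(A) ≈ -2.0000 matches the eigenvalue product -2.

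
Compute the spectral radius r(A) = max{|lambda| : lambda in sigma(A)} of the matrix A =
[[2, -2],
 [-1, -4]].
r(A) = (2 + sqrt(44))/2 ≈ 4.3166

The eigenvalues of A are the roots of its characteristic polynomial. With M = A (coefficients from the trace and determinant):
  p(λ) = det(λ I - M) = λ^2 + 2λ - 10.
For λ^2 + 2λ - 10 the discriminant is 44. It is nonnegative but not a perfect square, so the roots are real and irrational: λ = (-2 ± sqrt(44))/2 ≈ 2.3166, -4.3166.
Thus the eigenvalues (to 4 decimals) are 2.3166 (modulus 2.3166); -4.3166 (modulus 4.3166). The spectral radius is the largest modulus: r(A) = (2 + sqrt(44))/2 ≈ 4.3166. (Cross-check: r(A) ≤ ||A||_2 ≈ 4.4721; equality holds whenever A is normal, though it can also hold for some non-normal A.)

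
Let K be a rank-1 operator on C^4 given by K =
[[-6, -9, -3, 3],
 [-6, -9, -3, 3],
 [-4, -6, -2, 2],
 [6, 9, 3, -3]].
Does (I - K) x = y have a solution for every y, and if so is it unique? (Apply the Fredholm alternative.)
(I - K) is invertible (det(I - K) = 21 ≠ 0), so for every y in C^4 the equation (I - K) x = y has a unique solution.

K has rank 1, so it is an outer product K = u v^T: every row of K is a multiple of one row vector. Reading off the entries, u = (3, 3, 2, -3) and v = (-2, -3, -1, 1) (row i of K equals u_i·v^T). A rank-one matrix u v^T satisfies K u = u (v·u) and kills the (3)-dimensional subspace v^⊥, so its characteristic polynomial is lambda^3 (lambda - v·u) with v·u = tr K = -20. Hence the eigenvalues of I - K are 1 (multiplicity 3) and 1 - (-20) = 21, so det(I - K) = 21. (Direct check: I - K =
[[7, 9, 3, -3],
 [6, 10, 3, -3],
 [4, 6, 3, -2],
 [-6, -9, -3, 4]]
has determinant 21.) The finite-dimensional Fredholm alternative says: either (I - K) is invertible, or ker(I - K) ≠ {0} and then range(I - K) = ker((I - K)^*)^⊥, with dim ker(I - K) = dim ker((I - K)^*). Since det(I - K) ≠ 0, 1 is not an eigenvalue of K and ker(I - K) = {0}, so we are in the first case: for every y there is a unique x = (I - K)^(-1) y. Explicitly, by the Sherman–Morrison formula, (I - u v^T)^(-1) = I + u v^T/(1 - v·u), i.e. (I - K)^(-1) = I + K/(21).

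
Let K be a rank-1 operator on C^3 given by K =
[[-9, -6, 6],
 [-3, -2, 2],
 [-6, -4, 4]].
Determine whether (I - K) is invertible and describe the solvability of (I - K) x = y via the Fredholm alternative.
(I - K) is invertible (det(I - K) = 8 ≠ 0), so for every y in C^3 the equation (I - K) x = y has a unique solution.

K has rank 1, so it is an outer product K = u v^T: every row of K is a multiple of one row vector. Reading off the entries, u = (-3, -1, -2) and v = (3, 2, -2) (row i of K equals u_i·v^T). A rank-one matrix u v^T satisfies K u = u (v·u) and kills the (2)-dimensional subspace v^⊥, so its characteristic polynomial is lambda^2 (lambda - v·u) with v·u = tr K = -7. Hence the eigenvalues of I - K are 1 (multiplicity 2) and 1 - (-7) = 8, so det(I - K) = 8. (Direct check: I - K =
[[10, 6, -6],
 [3, 3, -2],
 [6, 4, -3]]
has determinant 8.) The finite-dimensional Fredholm alternative says: either (I - K) is invertible, or ker(I - K) ≠ {0} and then range(I - K) = ker((I - K)^*)^⊥, with dim ker(I - K) = dim ker((I - K)^*). Since det(I - K) ≠ 0, 1 is not an eigenvalue of K and ker(I - K) = {0}, so we are in the first case: for every y there is a unique x = (I - K)^(-1) y. Explicitly, by the Sherman–Morrison formula, (I - u v^T)^(-1) = I + u v^T/(1 - v·u), i.e. (I - K)^(-1) = I + K/(8).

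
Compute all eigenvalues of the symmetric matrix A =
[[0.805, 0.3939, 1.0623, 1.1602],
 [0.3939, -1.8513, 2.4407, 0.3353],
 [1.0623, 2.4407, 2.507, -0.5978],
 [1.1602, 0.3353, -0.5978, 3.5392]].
sigma(A) ≈ {-3, 0, 4} (4 with multiplicity 2)

A is real symmetric, so its spectrum consists of real eigenvalues. Expanding the characteristic polynomial of the displayed matrix gives
  det(λ I - A) = p(λ) = λ^4 + (-5)λ^3 + (-8)λ^2 + (48)λ + (-0.002).
Solving p(λ) = 0 yields eigenvalues ≈ -3, 0, 4, 4. (A is shown rounded to 4 decimals, so these recover the underlying integer eigenvalues to within that precision.)
Verification: the trace of A = 5 equals the sum of eigenvalues 5, and det(A) ≈ -0.0020 matches the eigenvalue product 0.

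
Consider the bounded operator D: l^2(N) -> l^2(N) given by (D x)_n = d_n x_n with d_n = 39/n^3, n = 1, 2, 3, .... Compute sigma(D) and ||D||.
sigma(D) = {39/n^3 : n ≥ 1} ∪ {0}; ||D|| = 39

A bounded diagonal operator on l^2 with diagonal entries d_n has spectrum equal to the closure of {d_n : n ≥ 1}: every d_n is an eigenvalue (with eigenvector e_n), so {d_n} ⊂ sigma(D); the spectrum is closed, so its closure is too; and for lambda not in the closure, (D - lambda I) has bounded inverse (the diagonal entries 1/(d_n - lambda) are bounded). For our sequence d_n = 39/n^3, n = 1, 2, 3, ...:
  - {d_n} = {39/n^3 : n ≥ 1}; the only limit point is 0
  - closure = {39/n^3 : n ≥ 1} ∪ {0}
For the norm: a diagonal operator has ||D|| = sup_n |d_n|. Here d_n = 39/n^3 is positive and decreasing, so sup_n |d_n| = d_1 = 39. So ||D|| = 39.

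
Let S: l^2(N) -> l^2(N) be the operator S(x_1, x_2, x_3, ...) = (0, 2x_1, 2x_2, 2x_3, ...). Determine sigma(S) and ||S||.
sigma(S) = closed disk {z in C : |z| ≤ 2}; ||S|| = 2

Note S = 2·U where U is the unit right shift (U x)_k = x_{k-1} (with x_0 := 0); so ||S|| = 2||U|| and sigma(S) = 2·sigma(U). ||S x||^2 = sum_{k≥1} |2x_k|^2 = 4||x||^2, so ||S|| = 2 and sigma(S) ⊂ {|z| ≤ 2}. For any |lambda| < 2, the equation (S - lambda I) x = 0 forces x_1 = 0, then 2x_k = lambda x_{k+1} ⇒ x = 0, so S has no eigenvalues. But (S - lambda I) is not surjective for |lambda| < 2: solving (S - lambda I) x = e_1 would require x_n proportional to (lambda/2)^(-n), which is not in l^2. So every |lambda| < 2 lies in the residual spectrum. The boundary |lambda| = 2 is in the approximate point spectrum (the spectrum is closed). Hence sigma(S) is the closed disk of radius 2.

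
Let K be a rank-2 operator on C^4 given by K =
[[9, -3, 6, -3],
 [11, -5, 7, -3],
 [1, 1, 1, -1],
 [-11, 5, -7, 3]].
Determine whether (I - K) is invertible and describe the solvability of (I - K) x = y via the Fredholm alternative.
(I - K) is invertible (det(I - K) = -38 ≠ 0), so for every y in C^4 the equation (I - K) x = y has a unique solution.

K has rank 2 and factors as K = U V^T = u1 v1^T + u2 v2^T with u1 = (0, -1, 1, 1), v1 = (-2, 2, -1, 0), u2 = (-3, -3, -1, 3), v2 = (-3, 1, -2, 1) (multiplying out reproduces the displayed K). The nonzero eigenvalues of U V^T coincide with those of the 2 x 2 matrix G = V^T U = [[v1·u1, v1·u2], [v2·u1, v2·u2]] = [[-3, 1], [-2, 11]], and by the Sylvester determinant identity det(I_4 - U V^T) = det(I_2 - V^T U) = det([[4, -1], [2, -10]]) = (4)(-10) - (-1)(2) = -38. (Direct check: I - K =
[[-8, 3, -6, 3],
 [-11, 6, -7, 3],
 [-1, -1, 0, 1],
 [11, -5, 7, -2]]
has determinant -38.) The finite-dimensional Fredholm alternative says: either (I - K) is invertible, or ker(I - K) ≠ {0} and then range(I - K) = ker((I - K)^*)^⊥, with dim ker(I - K) = dim ker((I - K)^*). Since det(I - K) ≠ 0, 1 is not an eigenvalue of K and ker(I - K) = {0}, so we are in the first case: for every y there is a unique x = (I - K)^(-1) y. (Explicitly, by the Woodbury identity, (I - U V^T)^(-1) = I + U (I_2 - G)^(-1) V^T.)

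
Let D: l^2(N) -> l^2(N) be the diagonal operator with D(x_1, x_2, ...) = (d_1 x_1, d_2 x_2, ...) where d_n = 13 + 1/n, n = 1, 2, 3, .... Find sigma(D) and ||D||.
sigma(D) = {13 + 1/n : n ≥ 1} ∪ {13}; ||D|| = 14

A bounded diagonal operator on l^2 with diagonal entries d_n has spectrum equal to the closure of {d_n : n ≥ 1}: every d_n is an eigenvalue (with eigenvector e_n), so {d_n} ⊂ sigma(D); the spectrum is closed, so its closure is too; and for lambda not in the closure, (D - lambda I) has bounded inverse (the diagonal entries 1/(d_n - lambda) are bounded). For our sequence d_n = 13 + 1/n, n = 1, 2, 3, ...:
  - {d_n} = {13 + 1/n : n ≥ 1}; the only limit point is 13
  - closure = {13 + 1/n : n ≥ 1} ∪ {13}
For the norm: a diagonal operator has ||D|| = sup_n |d_n|. Here d_n = 13 + 1/n is positive and decreasing, so sup_n |d_n| = d_1 = 13 + 1 = 14. So ||D|| = 14.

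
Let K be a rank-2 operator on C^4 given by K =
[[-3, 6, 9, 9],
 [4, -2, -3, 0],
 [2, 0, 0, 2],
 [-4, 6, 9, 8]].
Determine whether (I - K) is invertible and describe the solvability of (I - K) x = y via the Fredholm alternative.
(I - K) is invertible (det(I - K) = -60 ≠ 0), so for every y in C^4 the equation (I - K) x = y has a unique solution.

K has rank 2 and factors as K = U V^T = u1 v1^T + u2 v2^T with u1 = (-3, 1, 0, -3), v1 = (1, -2, -3, -3), u2 = (0, -3, -2, 1), v2 = (-1, 0, 0, -1) (multiplying out reproduces the displayed K). The nonzero eigenvalues of U V^T coincide with those of the 2 x 2 matrix G = V^T U = [[v1·u1, v1·u2], [v2·u1, v2·u2]] = [[4, 9], [6, -1]], and by the Sylvester determinant identity det(I_4 - U V^T) = det(I_2 - V^T U) = det([[-3, -9], [-6, 2]]) = (-3)(2) - (-9)(-6) = -60. (Direct check: I - K =
[[4, -6, -9, -9],
 [-4, 3, 3, 0],
 [-2, 0, 1, -2],
 [4, -6, -9, -7]]
has determinant -60.) The finite-dimensional Fredholm alternative says: either (I - K) is invertible, or ker(I - K) ≠ {0} and then range(I - K) = ker((I - K)^*)^⊥, with dim ker(I - K) = dim ker((I - K)^*). Since det(I - K) ≠ 0, 1 is not an eigenvalue of K and ker(I - K) = {0}, so we are in the first case: for every y there is a unique x = (I - K)^(-1) y. (Explicitly, by the Woodbury identity, (I - U V^T)^(-1) = I + U (I_2 - G)^(-1) V^T.)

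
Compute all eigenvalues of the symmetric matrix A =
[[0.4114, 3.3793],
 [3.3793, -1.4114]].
sigma(A) ≈ {-4, 3}

A is real symmetric, so its spectrum consists of real eigenvalues. Expanding the characteristic polynomial of the displayed matrix gives
  det(λ I - A) = p(λ) = λ^2 + (1)λ + (-12).
Solving p(λ) = 0 yields eigenvalues ≈ -4, 3. (A is shown rounded to 4 decimals, so these recover the underlying integer eigenvalues to within that precision.)
Verification: the trace of A = -1 equals the sum of eigenvalues -1, and det(A) ≈ -12.0003 matches the eigenvalue product -12.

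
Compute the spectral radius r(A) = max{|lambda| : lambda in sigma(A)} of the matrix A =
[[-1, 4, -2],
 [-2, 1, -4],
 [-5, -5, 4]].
r(A) ≈ 8.2368

The eigenvalues of A are the roots of its characteristic polynomial. With M = A (coefficients from the trace, the sum of principal 2x2 minors, and det A):
  p(λ) = det(λ I - M) = λ^3 - 4λ^2 - 23λ - 98.
No integer candidate from the rational root theorem (±divisors of 98) is a root, so the roots are irrational. The cubic discriminant is Δ = -389552 < 0, so there is one real root and a complex-conjugate pair. p(8) = -26 and p(9) = 100 have opposite signs, so a root lies in (8, 9); Newton's method refines it to λ ≈ 8.2368. Dividing out (λ - (8.2368)) leaves approximately λ^2 + 4.2368λ + 11.8978. For λ^2 + 4.2368λ + 11.8978 the discriminant is -29.6407. It is negative, so the remaining roots are the complex-conjugate pair λ ≈ -2.1184 ± 2.7222i. Their product equals the constant term, so |λ|^2 ≈ 11.8978 and |λ| ≈ 3.4493.
Thus the eigenvalues (to 4 decimals) are 8.2368 (modulus 8.2368); -2.1184 ± 2.7222i (modulus 3.4493). The spectral radius is the largest modulus: r(A) ≈ 8.2368. (Cross-check: r(A) ≤ ||A||_2 ≈ 8.937; equality holds whenever A is normal, though it can also hold for some non-normal A.)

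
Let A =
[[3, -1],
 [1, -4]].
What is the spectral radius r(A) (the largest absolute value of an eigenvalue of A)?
r(A) = (1 + sqrt(45))/2 ≈ 3.8541

The eigenvalues of A are the roots of its characteristic polynomial. With M = A (coefficients from the trace and determinant):
  p(λ) = det(λ I - M) = λ^2 + λ - 11.
For λ^2 + λ - 11 the discriminant is 45. It is nonnegative but not a perfect square, so the roots are real and irrational: λ = (-1 ± sqrt(45))/2 ≈ 2.8541, -3.8541.
Thus the eigenvalues (to 4 decimals) are 2.8541 (modulus 2.8541); -3.8541 (modulus 3.8541). The spectral radius is the largest modulus: r(A) = (1 + sqrt(45))/2 ≈ 3.8541. (Cross-check: r(A) ≤ ||A||_2 ≈ 4.618; equality holds whenever A is normal, though it can also hold for some non-normal A.)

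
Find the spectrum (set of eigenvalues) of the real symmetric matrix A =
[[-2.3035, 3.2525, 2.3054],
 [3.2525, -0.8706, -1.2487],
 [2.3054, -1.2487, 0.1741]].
sigma(A) ≈ {-6, 1, 2}

A is real symmetric, so its spectrum consists of real eigenvalues. Expanding the characteristic polynomial of the displayed matrix gives
  det(λ I - A) = p(λ) = λ^3 + (3)λ^2 + (-16)λ + (12).
Solving p(λ) = 0 yields eigenvalues ≈ -6, 1, 2. (A is shown rounded to 4 decimals, so these recover the underlying integer eigenvalues to within that precision.)
Verification: the trace of A = -3 equals the sum of eigenvalues -3, and det(A) ≈ -12.0000 matches the eigenvalue product -12.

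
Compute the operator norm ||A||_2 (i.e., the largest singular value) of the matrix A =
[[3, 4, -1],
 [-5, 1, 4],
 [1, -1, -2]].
||A||_2 ≈ 7.3701 (= sqrt(largest eigenvalue of A^T A))

||A||_2 = sigma_max(A) = sqrt(lambda_max(A^T A)). Form the symmetric matrix M = A^T A =
[[35, 6, -25],
 [6, 18, 2],
 [-25, 2, 21]].
Its characteristic polynomial (trace, sum of principal 2x2 minors, determinant of M give the coefficients) is
  p(λ) = det(λ I - M) = λ^3 - 74λ^2 + 1078λ - 484.
No integer candidate from the rational root theorem (±divisors of 484) is a root, so the roots are irrational. The cubic discriminant is Δ = 1256800864 > 0, so there are three distinct real roots. p(0) = -484 and p(1) = 521 have opposite signs, so a root lies in (0, 1); Newton's method refines it to λ ≈ 0.4636. p(19) = 143 and p(20) = -524 have opposite signs, so a root lies in (19, 20); Newton's method refines it to λ ≈ 19.2184. p(54) = -592 and p(55) = 1331 have opposite signs, so a root lies in (54, 55); Newton's method refines it to λ ≈ 54.3179. Check (Vieta): the three roots sum to 74, matching tr M = 74.
So the eigenvalues of A^T A are ≈ 0.4636, 19.2184, 54.3179 (all ≥ 0, as they must be for A^T A). The largest is λ_max ≈ 54.3179, hence ||A||_2 = sqrt(λ_max) ≈ 7.3701.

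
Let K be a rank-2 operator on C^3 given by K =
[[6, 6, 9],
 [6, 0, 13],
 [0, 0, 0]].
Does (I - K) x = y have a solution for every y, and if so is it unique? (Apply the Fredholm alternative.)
(I - K) is invertible (det(I - K) = -41 ≠ 0), so for every y in C^3 the equation (I - K) x = y has a unique solution.

K has rank 2 and factors as K = U V^T = u1 v1^T + u2 v2^T with u1 = (3, 3, 0), v1 = (2, 2, 3), u2 = (0, 2, 0), v2 = (0, -3, 2) (multiplying out reproduces the displayed K). The nonzero eigenvalues of U V^T coincide with those of the 2 x 2 matrix G = V^T U = [[v1·u1, v1·u2], [v2·u1, v2·u2]] = [[12, 4], [-9, -6]], and by the Sylvester determinant identity det(I_3 - U V^T) = det(I_2 - V^T U) = det([[-11, -4], [9, 7]]) = (-11)(7) - (-4)(9) = -41. (Direct check: I - K =
[[-5, -6, -9],
 [-6, 1, -13],
 [0, 0, 1]]
has determinant -41.) The finite-dimensional Fredholm alternative says: either (I - K) is invertible, or ker(I - K) ≠ {0} and then range(I - K) = ker((I - K)^*)^⊥, with dim ker(I - K) = dim ker((I - K)^*). Since det(I - K) ≠ 0, 1 is not an eigenvalue of K and ker(I - K) = {0}, so we are in the first case: for every y there is a unique x = (I - K)^(-1) y. (Explicitly, by the Woodbury identity, (I - U V^T)^(-1) = I + U (I_2 - G)^(-1) V^T.)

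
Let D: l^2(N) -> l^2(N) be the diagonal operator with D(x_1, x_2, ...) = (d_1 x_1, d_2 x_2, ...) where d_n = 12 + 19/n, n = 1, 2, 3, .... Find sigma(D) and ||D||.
sigma(D) = {12 + 19/n : n ≥ 1} ∪ {12}; ||D|| = 31

A bounded diagonal operator on l^2 with diagonal entries d_n has spectrum equal to the closure of {d_n : n ≥ 1}: every d_n is an eigenvalue (with eigenvector e_n), so {d_n} ⊂ sigma(D); the spectrum is closed, so its closure is too; and for lambda not in the closure, (D - lambda I) has bounded inverse (the diagonal entries 1/(d_n - lambda) are bounded). For our sequence d_n = 12 + 19/n, n = 1, 2, 3, ...:
  - {d_n} = {12 + 19/n : n ≥ 1}; the only limit point is 12
  - closure = {12 + 19/n : n ≥ 1} ∪ {12}
For the norm: a diagonal operator has ||D|| = sup_n |d_n|. Here d_n = 12 + 19/n is positive and decreasing, so sup_n |d_n| = d_1 = 12 + 19 = 31. So ||D|| = 31.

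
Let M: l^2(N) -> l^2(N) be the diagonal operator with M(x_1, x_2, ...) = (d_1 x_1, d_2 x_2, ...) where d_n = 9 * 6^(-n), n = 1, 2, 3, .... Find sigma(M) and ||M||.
sigma(M) = {9 * 6^(-n) : n ≥ 1} ∪ {0}; ||M|| = 3/2

A bounded diagonal operator on l^2 with diagonal entries d_n has spectrum equal to the closure of {d_n : n ≥ 1}: every d_n is an eigenvalue (with eigenvector e_n), so {d_n} ⊂ sigma(M); the spectrum is closed, so its closure is too; and for lambda not in the closure, (M - lambda I) has bounded inverse (the diagonal entries 1/(d_n - lambda) are bounded). For our sequence d_n = 9 * 6^(-n), n = 1, 2, 3, ...:
  - {d_n} = {9 * 6^(-n) : n ≥ 1}; the only limit point is 0
  - closure = {9 * 6^(-n) : n ≥ 1} ∪ {0}
For the norm: a diagonal operator has ||M|| = sup_n |d_n|. Here d_n = 9 * 6^(-n) is positive and decreasing, so sup_n |d_n| = d_1 = 9/6 = 3/2. So ||M|| = 3/2.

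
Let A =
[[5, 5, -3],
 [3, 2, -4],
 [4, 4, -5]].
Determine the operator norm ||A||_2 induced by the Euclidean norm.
||A||_2 ≈ 11.8222 (= sqrt(largest eigenvalue of A^T A))

||A||_2 = sigma_max(A) = sqrt(lambda_max(A^T A)). Form the symmetric matrix M = A^T A =
[[50, 47, -47],
 [47, 45, -43],
 [-47, -43, 50]].
Its characteristic polynomial (trace, sum of principal 2x2 minors, determinant of M give the coefficients) is
  p(λ) = det(λ I - M) = λ^3 - 145λ^2 + 733λ - 169.
No integer candidate from the rational root theorem (±divisors of 169) is a root, so the roots are irrational. The cubic discriminant is Δ = 7982847200 > 0, so there are three distinct real roots. p(0) = -169 and p(1) = 420 have opposite signs, so a root lies in (0, 1); Newton's method refines it to λ ≈ 0.2421. p(4) = 507 and p(5) = -4 have opposite signs, so a root lies in (4, 5); Newton's method refines it to λ ≈ 4.9938. p(139) = -14208 and p(140) = 4451 have opposite signs, so a root lies in (139, 140); Newton's method refines it to λ ≈ 139.7641. Check (Vieta): the three roots sum to 145, matching tr M = 145.
So the eigenvalues of A^T A are ≈ 0.2421, 4.9938, 139.7641 (all ≥ 0, as they must be for A^T A). The largest is λ_max ≈ 139.7641, hence ||A||_2 = sqrt(λ_max) ≈ 11.8222.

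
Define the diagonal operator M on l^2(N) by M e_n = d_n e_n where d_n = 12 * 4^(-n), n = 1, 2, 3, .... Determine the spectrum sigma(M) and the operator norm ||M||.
sigma(M) = {12 * 4^(-n) : n ≥ 1} ∪ {0}; ||M|| = 3

A bounded diagonal operator on l^2 with diagonal entries d_n has spectrum equal to the closure of {d_n : n ≥ 1}: every d_n is an eigenvalue (with eigenvector e_n), so {d_n} ⊂ sigma(M); the spectrum is closed, so its closure is too; and for lambda not in the closure, (M - lambda I) has bounded inverse (the diagonal entries 1/(d_n - lambda) are bounded). For our sequence d_n = 12 * 4^(-n), n = 1, 2, 3, ...:
  - {d_n} = {12 * 4^(-n) : n ≥ 1}; the only limit point is 0
  - closure = {12 * 4^(-n) : n ≥ 1} ∪ {0}
For the norm: a diagonal operator has ||M|| = sup_n |d_n|. Here d_n = 12 * 4^(-n) is positive and decreasing, so sup_n |d_n| = d_1 = 12/4 = 3. So ||M|| = 3.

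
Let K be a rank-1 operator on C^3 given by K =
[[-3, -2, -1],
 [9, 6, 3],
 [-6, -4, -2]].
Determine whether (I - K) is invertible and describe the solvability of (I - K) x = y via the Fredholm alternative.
(I - K) is singular (det(I - K) = 0, i.e. 1 ∈ sigma(K)). (I - K) x = y is solvable iff y ⊥ ker((I - K)^*) = span{(-3, -2, -1)}, i.e. iff -3y_1 - 2y_2 - y_3 = 0. When solvable, the solutions are x = y + c·(1, -3, 2), c arbitrary (ker(I - K) = span{(1, -3, 2)}, dimension 1).

K has rank 1, so it is an outer product K = u v^T: every row of K is a multiple of one row vector. Reading off the entries, u = (1, -3, 2) and v = (-3, -2, -1) (row i of K equals u_i·v^T). A rank-one matrix u v^T satisfies K u = u (v·u) and kills the (2)-dimensional subspace v^⊥, so its characteristic polynomial is lambda^2 (lambda - v·u) with v·u = tr K = 1. Hence the eigenvalues of I - K are 1 (multiplicity 2) and 1 - (1) = 0, so det(I - K) = 0. (Direct check: I - K =
[[4, 2, 1],
 [-9, -5, -3],
 [6, 4, 3]]
has determinant 0.) So 1 is an eigenvalue of K and (I - K) is not invertible. The finite-dimensional Fredholm alternative says: either (I - K) is invertible, or ker(I - K) ≠ {0} and then range(I - K) = ker((I - K)^*)^⊥, with dim ker(I - K) = dim ker((I - K)^*). We are in the second case, so we need both kernels. Kernel of I - K: (I - K) u = u - u (v·u) = u - u = 0, so ker(I - K) = span{u} = span{(1, -3, 2)} (it is exactly 1-dimensional because rank(I - K) = 2). Kernel of the adjoint: K is real, so (I - K)^* = I - K^T = I - v u^T, and (I - v u^T) v = v - v (u·v) = 0; hence ker((I - K)^*) = span{v} = span{(-3, -2, -1)}. Therefore (I - K) x = y is solvable iff <y, v> = 0, i.e. iff -3y_1 - 2y_2 - y_3 = 0. When this holds, K y = u (v·y) = 0, so (I - K) y = y and x = y is a particular solution; the full solution set is the line x = y + c·u = y + c·(1, -3, 2), c ∈ C.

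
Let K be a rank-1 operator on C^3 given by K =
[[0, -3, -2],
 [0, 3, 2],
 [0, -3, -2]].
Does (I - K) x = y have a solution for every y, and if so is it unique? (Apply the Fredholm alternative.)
(I - K) is singular (det(I - K) = 0, i.e. 1 ∈ sigma(K)). (I - K) x = y is solvable iff y ⊥ ker((I - K)^*) = span{(0, -3, -2)}, i.e. iff -3y_2 - 2y_3 = 0. When solvable, the solutions are x = y + c·(1, -1, 1), c arbitrary (ker(I - K) = span{(1, -1, 1)}, dimension 1).

K has rank 1, so it is an outer product K = u v^T: every row of K is a multiple of one row vector. Reading off the entries, u = (1, -1, 1) and v = (0, -3, -2) (row i of K equals u_i·v^T). A rank-one matrix u v^T satisfies K u = u (v·u) and kills the (2)-dimensional subspace v^⊥, so its characteristic polynomial is lambda^2 (lambda - v·u) with v·u = tr K = 1. Hence the eigenvalues of I - K are 1 (multiplicity 2) and 1 - (1) = 0, so det(I - K) = 0. (Direct check: I - K =
[[1, 3, 2],
 [0, -2, -2],
 [0, 3, 3]]
has determinant 0.) So 1 is an eigenvalue of K and (I - K) is not invertible. The finite-dimensional Fredholm alternative says: either (I - K) is invertible, or ker(I - K) ≠ {0} and then range(I - K) = ker((I - K)^*)^⊥, with dim ker(I - K) = dim ker((I - K)^*). We are in the second case, so we need both kernels. Kernel of I - K: (I - K) u = u - u (v·u) = u - u = 0, so ker(I - K) = span{u} = span{(1, -1, 1)} (it is exactly 1-dimensional because rank(I - K) = 2). Kernel of the adjoint: K is real, so (I - K)^* = I - K^T = I - v u^T, and (I - v u^T) v = v - v (u·v) = 0; hence ker((I - K)^*) = span{v} = span{(0, -3, -2)}. Therefore (I - K) x = y is solvable iff <y, v> = 0, i.e. iff -3y_2 - 2y_3 = 0. When this holds, K y = u (v·y) = 0, so (I - K) y = y and x = y is a particular solution; the full solution set is the line x = y + c·u = y + c·(1, -1, 1), c ∈ C.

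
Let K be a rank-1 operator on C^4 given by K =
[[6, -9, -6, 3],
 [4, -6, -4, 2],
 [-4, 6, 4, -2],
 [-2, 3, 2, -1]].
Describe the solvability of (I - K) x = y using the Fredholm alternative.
(I - K) is invertible (det(I - K) = -2 ≠ 0), so for every y in C^4 the equation (I - K) x = y has a unique solution.

K has rank 1, so it is an outer product K = u v^T: every row of K is a multiple of one row vector. Reading off the entries, u = (3, 2, -2, -1) and v = (2, -3, -2, 1) (row i of K equals u_i·v^T). A rank-one matrix u v^T satisfies K u = u (v·u) and kills the (3)-dimensional subspace v^⊥, so its characteristic polynomial is lambda^3 (lambda - v·u) with v·u = tr K = 3. Hence the eigenvalues of I - K are 1 (multiplicity 3) and 1 - (3) = -2, so det(I - K) = -2. (Direct check: I - K =
[[-5, 9, 6, -3],
 [-4, 7, 4, -2],
 [4, -6, -3, 2],
 [2, -3, -2, 2]]
has determinant -2.) The finite-dimensional Fredholm alternative says: either (I - K) is invertible, or ker(I - K) ≠ {0} and then range(I - K) = ker((I - K)^*)^⊥, with dim ker(I - K) = dim ker((I - K)^*). Since det(I - K) ≠ 0, 1 is not an eigenvalue of K and ker(I - K) = {0}, so we are in the first case: for every y there is a unique x = (I - K)^(-1) y. Explicitly, by the Sherman–Morrison formula, (I - u v^T)^(-1) = I + u v^T/(1 - v·u), i.e. (I - K)^(-1) = I + K/(-2).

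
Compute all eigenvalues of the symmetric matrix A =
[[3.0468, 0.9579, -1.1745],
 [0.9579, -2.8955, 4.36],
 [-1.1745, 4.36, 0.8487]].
sigma(A) ≈ {-6, 3, 4}

A is real symmetric, so its spectrum consists of real eigenvalues. Expanding the characteristic polynomial of the displayed matrix gives
  det(λ I - A) = p(λ) = λ^3 + (-1)λ^2 + (-30)λ + (72).
Solving p(λ) = 0 yields eigenvalues ≈ -6, 3, 4. (A is shown rounded to 4 decimals, so these recover the underlying integer eigenvalues to within that precision.)
Verification: the trace of A = 1 equals the sum of eigenvalues 1, and det(A) ≈ -72.0007 matches the eigenvalue product -72.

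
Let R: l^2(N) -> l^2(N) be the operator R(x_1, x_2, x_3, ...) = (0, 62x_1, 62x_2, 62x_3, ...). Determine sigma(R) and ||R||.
sigma(R) = closed disk {z in C : |z| ≤ 62}; ||R|| = 62

Note R = 62·U where U is the unit right shift (U x)_k = x_{k-1} (with x_0 := 0); so ||R|| = 62||U|| and sigma(R) = 62·sigma(U). ||R x||^2 = sum_{k≥1} |62x_k|^2 = 3844||x||^2, so ||R|| = 62 and sigma(R) ⊂ {|z| ≤ 62}. For any |lambda| < 62, the equation (R - lambda I) x = 0 forces x_1 = 0, then 62x_k = lambda x_{k+1} ⇒ x = 0, so R has no eigenvalues. But (R - lambda I) is not surjective for |lambda| < 62: solving (R - lambda I) x = e_1 would require x_n proportional to (lambda/62)^(-n), which is not in l^2. So every |lambda| < 62 lies in the residual spectrum. The boundary |lambda| = 62 is in the approximate point spectrum (the spectrum is closed). Hence sigma(R) is the closed disk of radius 62.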